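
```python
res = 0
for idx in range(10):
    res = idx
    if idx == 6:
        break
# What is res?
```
Trace:
  res=0
  res=0, idx=0
  res=1, idx=1
  res=2, idx=2
  res=3, idx=3
  res=4, idx=4
  res=5, idx=5
  res=6, idx=6

Final answer: 6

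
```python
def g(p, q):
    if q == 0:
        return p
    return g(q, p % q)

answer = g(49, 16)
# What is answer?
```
Call trace:
g(p=49, q=16)
  g(p=16, q=1)
    g(p=1, q=0)
    -> return 1
  -> return 1
-> return 1

Final answer: 1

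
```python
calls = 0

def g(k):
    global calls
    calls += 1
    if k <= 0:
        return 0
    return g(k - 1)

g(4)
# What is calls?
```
Call trace:
g(k=4)
  g(k=3)
    g(k=2)
      g(k=1)
        g(k=0)
        -> return 0
      -> return 0
    -> return 0
  -> return 0
-> return 0

calls is incremented once per call. g is entered once for each k = 4, 3, 2, 1, 0 (the k <= 0 call returns without recursing), i.e. 4 + 1 calls.
calls = 5

Final answer: 5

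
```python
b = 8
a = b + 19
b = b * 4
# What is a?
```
Trace:
  b=8
  b=8, a=27
  b=32, a=27

Final answer: 27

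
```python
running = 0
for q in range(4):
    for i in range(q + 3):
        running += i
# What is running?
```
Trace:
  running=0
  running=0, q=0, i=0
  running=1, q=0, i=1
  running=3, q=0, i=2
  running=3, q=1, i=0
  running=4, q=1, i=1
  running=6, q=1, i=2
  running=9, q=1, i=3
  running=9, q=2, i=0
  running=10, q=2, i=1
  running=12, q=2, i=2
  running=15, q=2, i=3
  running=19, q=2, i=4
  running=19, q=3, i=0
  running=20, q=3, i=1
  running=22, q=3, i=2
  running=25, q=3, i=3
  running=29, q=3, i=4
  running=34, q=3, i=5

Final answer: 34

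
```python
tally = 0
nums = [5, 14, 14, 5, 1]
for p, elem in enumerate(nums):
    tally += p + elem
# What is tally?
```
Trace:
  tally=0
  tally=5, p=0, elem=5
  tally=20, p=1, elem=14
  tally=36, p=2, elem=14
  tally=44, p=3, elem=5
  tally=49, p=4, elem=1

Final answer: 49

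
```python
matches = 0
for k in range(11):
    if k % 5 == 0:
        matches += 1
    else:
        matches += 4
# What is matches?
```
Trace:
  matches=0
  matches=1, k=0
  matches=5, k=1
  matches=9, k=2
  matches=13, k=3
  matches=17, k=4
  matches=18, k=5
  matches=22, k=6
  matches=26, k=7
  matches=30, k=8
  matches=34, k=9
  matches=35, k=10

Final answer: 35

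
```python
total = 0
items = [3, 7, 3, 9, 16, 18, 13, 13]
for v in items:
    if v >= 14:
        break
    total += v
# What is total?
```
Trace:
  total=0
  total=3, v=3
  total=10, v=7
  total=13, v=3
  total=22, v=9
  total=22, v=16

Final answer: 22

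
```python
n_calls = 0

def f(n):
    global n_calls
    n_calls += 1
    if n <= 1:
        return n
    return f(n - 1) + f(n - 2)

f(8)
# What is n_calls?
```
Call trace (a repeated sub-call is expanded the first time; later identical calls just restate its return value):
f(n=8)
  f(n=7)
    f(n=6)
      f(n=5)
        f(n=4)
          f(n=3)
            f(n=2)
              f(n=1)
              -> return 1
              f(n=0)
              -> return 0
            -> return 1
            f(n=1)
            -> return 1
          -> return 2
          f(n=2) -> return 1  (same call as traced above)
        -> return 3
        f(n=3) -> return 2  (same call as traced above)
      -> return 5
      f(n=4) -> return 3  (same call as traced above)
    -> return 8
    f(n=5) -> return 5  (same call as traced above)
  -> return 13
  f(n=6) -> return 8  (same call as traced above)
-> return 21

n_calls is incremented once per call, so count the calls in each subtree. Let C(n) = number of calls made by f(n).
C(0) = C(1) = 1 (base case, no recursion); C(n) = 1 + C(n - 1) + C(n - 2) otherwise.
C(2) = 1 + C(1) + C(0) = 1 + 1 + 1 = 3
C(3) = 1 + C(2) + C(1) = 1 + 3 + 1 = 5
C(4) = 1 + C(3) + C(2) = 1 + 5 + 3 = 9
C(5) = 1 + C(4) + C(3) = 1 + 9 + 5 = 15
C(6) = 1 + C(5) + C(4) = 1 + 15 + 9 = 25
C(7) = 1 + C(6) + C(5) = 1 + 25 + 15 = 41
C(8) = 1 + C(7) + C(6) = 1 + 41 + 25 = 67
n_calls = C(8) = 67

Final answer: 67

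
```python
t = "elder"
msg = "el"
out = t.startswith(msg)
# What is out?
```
Trace:
  t='elder'
  t='elder', msg='el'
  t='elder', msg='el', out=True

Final answer: True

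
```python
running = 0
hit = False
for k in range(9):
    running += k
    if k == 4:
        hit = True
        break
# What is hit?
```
Trace:
  running=0
  running=0, hit=False
  running=0, hit=False, k=0
  running=1, hit=False, k=1
  running=3, hit=False, k=2
  running=6, hit=False, k=3
  running=10, hit=True, k=4

Final answer: True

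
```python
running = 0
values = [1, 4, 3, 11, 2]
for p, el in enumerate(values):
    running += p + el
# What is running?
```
Trace:
  running=0
  running=1, p=0, el=1
  running=6, p=1, el=4
  running=11, p=2, el=3
  running=25, p=3, el=11
  running=31, p=4, el=2

Final answer: 31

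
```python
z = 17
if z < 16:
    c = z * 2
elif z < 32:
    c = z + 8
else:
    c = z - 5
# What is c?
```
Trace:
  z=17
  z=17, c=25

Final answer: 25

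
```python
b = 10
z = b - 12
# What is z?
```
Trace:
  b=10
  b=10, z=-2

Final answer: -2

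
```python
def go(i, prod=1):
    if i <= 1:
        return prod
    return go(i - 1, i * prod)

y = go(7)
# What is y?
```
Call trace:
go(i=7, prod=1)
  go(i=6, prod=7)
    go(i=5, prod=42)
      go(i=4, prod=210)
        go(i=3, prod=840)
          go(i=2, prod=2520)
            go(i=1, prod=5040)
            -> return 5040
          -> return 5040
        -> return 5040
      -> return 5040
    -> return 5040
  -> return 5040
-> return 5040

Final answer: 5040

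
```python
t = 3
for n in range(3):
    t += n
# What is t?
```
Trace:
  t=3
  t=3, n=0
  t=4, n=1
  t=6, n=2

Final answer: 6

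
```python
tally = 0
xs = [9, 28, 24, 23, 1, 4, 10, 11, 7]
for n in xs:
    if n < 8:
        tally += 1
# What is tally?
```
Trace:
  tally=0
  tally=0, n=9
  tally=0, n=28
  tally=0, n=24
  tally=0, n=23
  tally=1, n=1
  tally=2, n=4
  tally=2, n=10
  tally=2, n=11
  tally=3, n=7

Final answer: 3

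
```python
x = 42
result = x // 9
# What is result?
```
Trace:
  x=42
  x=42, result=4

Final answer: 4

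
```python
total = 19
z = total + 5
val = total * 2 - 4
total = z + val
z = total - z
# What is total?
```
Trace:
  total=19
  total=19, z=24
  total=19, z=24, val=34
  total=58, z=24, val=34
  total=58, z=34, val=34

Final answer: 58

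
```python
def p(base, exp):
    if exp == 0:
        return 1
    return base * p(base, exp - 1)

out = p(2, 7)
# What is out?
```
Call trace:
p(base=2, exp=7)
  p(base=2, exp=6)
    p(base=2, exp=5)
      p(base=2, exp=4)
        p(base=2, exp=3)
          p(base=2, exp=2)
            p(base=2, exp=1)
              p(base=2, exp=0)
              -> return 1
            -> return 2
          -> return 4
        -> return 8
      -> return 16
    -> return 32
  -> return 64
-> return 128

Final answer: 128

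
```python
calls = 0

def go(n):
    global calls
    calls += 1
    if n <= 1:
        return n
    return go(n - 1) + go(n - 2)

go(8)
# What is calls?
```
Call trace (a repeated sub-call is expanded the first time; later identical calls just restate its return value):
go(n=8)
  go(n=7)
    go(n=6)
      go(n=5)
        go(n=4)
          go(n=3)
            go(n=2)
              go(n=1)
              -> return 1
              go(n=0)
              -> return 0
            -> return 1
            go(n=1)
            -> return 1
          -> return 2
          go(n=2) -> return 1  (same call as traced above)
        -> return 3
        go(n=3) -> return 2  (same call as traced above)
      -> return 5
      go(n=4) -> return 3  (same call as traced above)
    -> return 8
    go(n=5) -> return 5  (same call as traced above)
  -> return 13
  go(n=6) -> return 8  (same call as traced above)
-> return 21

calls is incremented once per call, so count the calls in each subtree. Let C(n) = number of calls made by go(n).
C(0) = C(1) = 1 (base case, no recursion); C(n) = 1 + C(n - 1) + C(n - 2) otherwise.
C(2) = 1 + C(1) + C(0) = 1 + 1 + 1 = 3
C(3) = 1 + C(2) + C(1) = 1 + 3 + 1 = 5
C(4) = 1 + C(3) + C(2) = 1 + 5 + 3 = 9
C(5) = 1 + C(4) + C(3) = 1 + 9 + 5 = 15
C(6) = 1 + C(5) + C(4) = 1 + 15 + 9 = 25
C(7) = 1 + C(6) + C(5) = 1 + 25 + 15 = 41
C(8) = 1 + C(7) + C(6) = 1 + 41 + 25 = 67
calls = C(8) = 67

Final answer: 67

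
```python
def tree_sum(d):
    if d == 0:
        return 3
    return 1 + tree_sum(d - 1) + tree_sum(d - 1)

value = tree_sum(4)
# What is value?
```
Call trace (a repeated sub-call is expanded the first time; later identical calls just restate its return value):
tree_sum(d=4)
  tree_sum(d=3)
    tree_sum(d=2)
      tree_sum(d=1)
        tree_sum(d=0)
        -> return 3
        tree_sum(d=0)
        -> return 3
      -> return 7
      tree_sum(d=1) -> return 7  (same call as traced above)
    -> return 15
    tree_sum(d=2) -> return 15  (same call as traced above)
  -> return 31
  tree_sum(d=3) -> return 31  (same call as traced above)
-> return 63

Final answer: 63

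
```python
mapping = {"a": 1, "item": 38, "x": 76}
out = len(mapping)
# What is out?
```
Trace:
  mapping={'a': 1, 'item': 38, 'x': 76}
  mapping={'a': 1, 'item': 38, 'x': 76}, out=3

Final answer: 3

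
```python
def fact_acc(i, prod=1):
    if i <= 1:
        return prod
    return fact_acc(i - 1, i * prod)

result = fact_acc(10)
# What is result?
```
Call trace:
fact_acc(i=10, prod=1)
  fact_acc(i=9, prod=10)
    fact_acc(i=8, prod=90)
      fact_acc(i=7, prod=720)
        fact_acc(i=6, prod=5040)
          fact_acc(i=5, prod=30240)
            fact_acc(i=4, prod=151200)
              fact_acc(i=3, prod=604800)
                fact_acc(i=2, prod=1814400)
                  fact_acc(i=1, prod=3628800)
                  -> return 3628800
                -> return 3628800
              -> return 3628800
            -> return 3628800
          -> return 3628800
        -> return 3628800
      -> return 3628800
    -> return 3628800
  -> return 3628800
-> return 3628800

Final answer: 3628800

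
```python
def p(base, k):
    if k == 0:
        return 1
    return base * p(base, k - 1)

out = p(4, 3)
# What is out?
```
Call trace:
p(base=4, k=3)
  p(base=4, k=2)
    p(base=4, k=1)
      p(base=4, k=0)
      -> return 1
    -> return 4
  -> return 16
-> return 64

Final answer: 64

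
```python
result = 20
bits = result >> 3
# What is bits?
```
Trace:
  result=20
  result=20, bits=2

Final answer: 2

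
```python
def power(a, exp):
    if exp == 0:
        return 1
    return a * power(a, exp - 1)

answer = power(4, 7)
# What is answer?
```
Call trace:
power(a=4, exp=7)
  power(a=4, exp=6)
    power(a=4, exp=5)
      power(a=4, exp=4)
        power(a=4, exp=3)
          power(a=4, exp=2)
            power(a=4, exp=1)
              power(a=4, exp=0)
              -> return 1
            -> return 4
          -> return 16
        -> return 64
      -> return 256
    -> return 1024
  -> return 4096
-> return 16384

Final answer: 16384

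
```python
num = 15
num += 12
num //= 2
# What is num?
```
Trace:
  num=15
  num=27
  num=13

Final answer: 13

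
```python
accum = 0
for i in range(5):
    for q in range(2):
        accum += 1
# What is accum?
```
Trace:
  accum=0
  accum=1, i=0, q=0
  accum=2, i=0, q=1
  accum=3, i=1, q=0
  accum=4, i=1, q=1
  accum=5, i=2, q=0
  accum=6, i=2, q=1
  accum=7, i=3, q=0
  accum=8, i=3, q=1
  accum=9, i=4, q=0
  accum=10, i=4, q=1

Final answer: 10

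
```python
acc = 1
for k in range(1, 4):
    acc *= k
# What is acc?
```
Trace:
  acc=1
  acc=1, k=1
  acc=2, k=2
  acc=6, k=3

Final answer: 6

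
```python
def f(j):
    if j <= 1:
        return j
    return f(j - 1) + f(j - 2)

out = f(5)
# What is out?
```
Call trace (a repeated sub-call is expanded the first time; later identical calls just restate its return value):
f(j=5)
  f(j=4)
    f(j=3)
      f(j=2)
        f(j=1)
        -> return 1
        f(j=0)
        -> return 0
      -> return 1
      f(j=1)
      -> return 1
    -> return 2
    f(j=2) -> return 1  (same call as traced above)
  -> return 3
  f(j=3) -> return 2  (same call as traced above)
-> return 5

Final answer: 5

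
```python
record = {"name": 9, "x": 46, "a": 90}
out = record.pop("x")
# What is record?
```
Trace:
  record={'name': 9, 'x': 46, 'a': 90}
  record={'name': 9, 'a': 90}, out=46

Final answer: {'name': 9, 'a': 90}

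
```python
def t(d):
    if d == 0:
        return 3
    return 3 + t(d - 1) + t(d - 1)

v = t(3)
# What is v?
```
Call trace (a repeated sub-call is expanded the first time; later identical calls just restate its return value):
t(d=3)
  t(d=2)
    t(d=1)
      t(d=0)
      -> return 3
      t(d=0)
      -> return 3
    -> return 9
    t(d=1) -> return 9  (same call as traced above)
  -> return 21
  t(d=2) -> return 21  (same call as traced above)
-> return 45

Final answer: 45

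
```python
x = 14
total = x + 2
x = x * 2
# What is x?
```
Trace:
  x=14
  x=14, total=16
  x=28, total=16

Final answer: 28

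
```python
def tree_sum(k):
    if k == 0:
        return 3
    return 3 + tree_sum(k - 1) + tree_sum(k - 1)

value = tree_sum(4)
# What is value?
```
Call trace (a repeated sub-call is expanded the first time; later identical calls just restate its return value):
tree_sum(k=4)
  tree_sum(k=3)
    tree_sum(k=2)
      tree_sum(k=1)
        tree_sum(k=0)
        -> return 3
        tree_sum(k=0)
        -> return 3
      -> return 9
      tree_sum(k=1) -> return 9  (same call as traced above)
    -> return 21
    tree_sum(k=2) -> return 21  (same call as traced above)
  -> return 45
  tree_sum(k=3) -> return 45  (same call as traced above)
-> return 93

Final answer: 93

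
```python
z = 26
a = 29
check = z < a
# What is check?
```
Trace:
  z=26
  z=26, a=29
  z=26, a=29, check=True

Final answer: True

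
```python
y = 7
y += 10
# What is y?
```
Trace:
  y=7
  y=17

Final answer: 17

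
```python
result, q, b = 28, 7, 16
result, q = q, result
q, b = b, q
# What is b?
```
Trace:
  result=28, q=7, b=16
  result=7, q=28, b=16
  result=7, q=16, b=28

Final answer: 28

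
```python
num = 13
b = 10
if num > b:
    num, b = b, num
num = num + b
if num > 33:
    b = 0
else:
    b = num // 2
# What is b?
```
Trace:
  num=13
  num=13, b=10
  num=10, b=13
  num=23, b=13
  num=23, b=11

Final answer: 11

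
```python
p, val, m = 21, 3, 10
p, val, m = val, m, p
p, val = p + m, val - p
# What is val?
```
Trace:
  p=21, val=3, m=10
  p=3, val=10, m=21
  p=24, val=7, m=21

Final answer: 7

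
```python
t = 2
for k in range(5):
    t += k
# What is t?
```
Trace:
  t=2
  t=2, k=0
  t=3, k=1
  t=5, k=2
  t=8, k=3
  t=12, k=4

Final answer: 12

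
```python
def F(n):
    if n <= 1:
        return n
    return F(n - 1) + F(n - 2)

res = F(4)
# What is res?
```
Call trace (a repeated sub-call is expanded the first time; later identical calls just restate its return value):
F(n=4)
  F(n=3)
    F(n=2)
      F(n=1)
      -> return 1
      F(n=0)
      -> return 0
    -> return 1
    F(n=1)
    -> return 1
  -> return 2
  F(n=2) -> return 1  (same call as traced above)
-> return 3

Final answer: 3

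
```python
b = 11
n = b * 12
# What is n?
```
Trace:
  b=11
  b=11, n=132

Final answer: 132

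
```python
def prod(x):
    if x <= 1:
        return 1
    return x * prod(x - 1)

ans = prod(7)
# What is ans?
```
Call trace:
prod(x=7)
  prod(x=6)
    prod(x=5)
      prod(x=4)
        prod(x=3)
          prod(x=2)
            prod(x=1)
            -> return 1
          -> return 2
        -> return 6
      -> return 24
    -> return 120
  -> return 720
-> return 5040

Final answer: 5040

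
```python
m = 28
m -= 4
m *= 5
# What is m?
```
Trace:
  m=28
  m=24
  m=120

Final answer: 120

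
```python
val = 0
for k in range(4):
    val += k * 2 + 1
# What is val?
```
Trace:
  val=0
  val=1, k=0
  val=4, k=1
  val=9, k=2
  val=16, k=3

Final answer: 16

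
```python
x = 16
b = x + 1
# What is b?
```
Trace:
  x=16
  x=16, b=17

Final answer: 17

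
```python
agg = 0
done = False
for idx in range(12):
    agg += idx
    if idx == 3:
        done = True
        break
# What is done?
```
Trace:
  agg=0
  agg=0, done=False
  agg=0, done=False, idx=0
  agg=1, done=False, idx=1
  agg=3, done=False, idx=2
  agg=6, done=True, idx=3

Final answer: True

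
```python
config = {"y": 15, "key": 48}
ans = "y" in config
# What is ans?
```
Trace:
  config={'y': 15, 'key': 48}
  config={'y': 15, 'key': 48}, ans=True

Final answer: True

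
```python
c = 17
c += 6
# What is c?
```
Trace:
  c=17
  c=23

Final answer: 23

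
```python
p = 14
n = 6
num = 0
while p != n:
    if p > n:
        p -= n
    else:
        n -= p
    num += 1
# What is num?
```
Trace:
  p=14
  p=14, n=6
  p=14, n=6, num=0
  p=8, n=6, num=1
  p=2, n=6, num=2
  p=2, n=4, num=3
  p=2, n=2, num=4

Final answer: 4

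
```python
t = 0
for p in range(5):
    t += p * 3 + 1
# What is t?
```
Trace:
  t=0
  t=1, p=0
  t=5, p=1
  t=12, p=2
  t=22, p=3
  t=35, p=4

Final answer: 35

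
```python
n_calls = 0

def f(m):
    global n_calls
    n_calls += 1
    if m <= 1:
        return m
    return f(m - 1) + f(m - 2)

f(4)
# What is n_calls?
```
Call trace (a repeated sub-call is expanded the first time; later identical calls just restate its return value):
f(m=4)
  f(m=3)
    f(m=2)
      f(m=1)
      -> return 1
      f(m=0)
      -> return 0
    -> return 1
    f(m=1)
    -> return 1
  -> return 2
  f(m=2) -> return 1  (same call as traced above)
-> return 3

n_calls is incremented once per call, so count the calls in each subtree. Let C(m) = number of calls made by f(m).
C(0) = C(1) = 1 (base case, no recursion); C(m) = 1 + C(m - 1) + C(m - 2) otherwise.
C(2) = 1 + C(1) + C(0) = 1 + 1 + 1 = 3
C(3) = 1 + C(2) + C(1) = 1 + 3 + 1 = 5
C(4) = 1 + C(3) + C(2) = 1 + 5 + 3 = 9
n_calls = C(4) = 9

Final answer: 9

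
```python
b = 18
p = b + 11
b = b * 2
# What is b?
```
Trace:
  b=18
  b=18, p=29
  b=36, p=29

Final answer: 36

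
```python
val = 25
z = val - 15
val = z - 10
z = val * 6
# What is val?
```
Trace:
  val=25
  val=25, z=10
  val=0, z=10
  val=0, z=0

Final answer: 0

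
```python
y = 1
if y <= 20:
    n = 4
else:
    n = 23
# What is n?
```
Trace:
  y=1
  y=1, n=4

Final answer: 4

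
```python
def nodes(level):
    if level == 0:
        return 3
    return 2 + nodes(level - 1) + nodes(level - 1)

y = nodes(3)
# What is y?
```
Call trace (a repeated sub-call is expanded the first time; later identical calls just restate its return value):
nodes(level=3)
  nodes(level=2)
    nodes(level=1)
      nodes(level=0)
      -> return 3
      nodes(level=0)
      -> return 3
    -> return 8
    nodes(level=1) -> return 8  (same call as traced above)
  -> return 18
  nodes(level=2) -> return 18  (same call as traced above)
-> return 38

Final answer: 38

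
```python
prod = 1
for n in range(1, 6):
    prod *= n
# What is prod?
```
Trace:
  prod=1
  prod=1, n=1
  prod=2, n=2
  prod=6, n=3
  prod=24, n=4
  prod=120, n=5

Final answer: 120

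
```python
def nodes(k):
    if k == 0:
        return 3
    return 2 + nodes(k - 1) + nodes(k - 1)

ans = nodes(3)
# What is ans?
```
Call trace (a repeated sub-call is expanded the first time; later identical calls just restate its return value):
nodes(k=3)
  nodes(k=2)
    nodes(k=1)
      nodes(k=0)
      -> return 3
      nodes(k=0)
      -> return 3
    -> return 8
    nodes(k=1) -> return 8  (same call as traced above)
  -> return 18
  nodes(k=2) -> return 18  (same call as traced above)
-> return 38

Final answer: 38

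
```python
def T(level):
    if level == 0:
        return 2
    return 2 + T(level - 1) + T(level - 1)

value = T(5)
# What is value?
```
Call trace (a repeated sub-call is expanded the first time; later identical calls just restate its return value):
T(level=5)
  T(level=4)
    T(level=3)
      T(level=2)
        T(level=1)
          T(level=0)
          -> return 2
          T(level=0)
          -> return 2
        -> return 6
        T(level=1) -> return 6  (same call as traced above)
      -> return 14
      T(level=2) -> return 14  (same call as traced above)
    -> return 30
    T(level=3) -> return 30  (same call as traced above)
  -> return 62
  T(level=4) -> return 62  (same call as traced above)
-> return 126

Final answer: 126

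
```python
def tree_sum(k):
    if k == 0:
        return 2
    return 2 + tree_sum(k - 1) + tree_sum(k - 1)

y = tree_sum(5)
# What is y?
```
Call trace (a repeated sub-call is expanded the first time; later identical calls just restate its return value):
tree_sum(k=5)
  tree_sum(k=4)
    tree_sum(k=3)
      tree_sum(k=2)
        tree_sum(k=1)
          tree_sum(k=0)
          -> return 2
          tree_sum(k=0)
          -> return 2
        -> return 6
        tree_sum(k=1) -> return 6  (same call as traced above)
      -> return 14
      tree_sum(k=2) -> return 14  (same call as traced above)
    -> return 30
    tree_sum(k=3) -> return 30  (same call as traced above)
  -> return 62
  tree_sum(k=4) -> return 62  (same call as traced above)
-> return 126

Final answer: 126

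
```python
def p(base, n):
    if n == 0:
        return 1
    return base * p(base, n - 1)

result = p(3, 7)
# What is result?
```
Call trace:
p(base=3, n=7)
  p(base=3, n=6)
    p(base=3, n=5)
      p(base=3, n=4)
        p(base=3, n=3)
          p(base=3, n=2)
            p(base=3, n=1)
              p(base=3, n=0)
              -> return 1
            -> return 3
          -> return 9
        -> return 27
      -> return 81
    -> return 243
  -> return 729
-> return 2187

Final answer: 2187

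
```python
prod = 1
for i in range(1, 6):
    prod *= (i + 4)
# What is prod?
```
Trace:
  prod=1
  prod=5, i=1
  prod=30, i=2
  prod=210, i=3
  prod=1680, i=4
  prod=15120, i=5

Final answer: 15120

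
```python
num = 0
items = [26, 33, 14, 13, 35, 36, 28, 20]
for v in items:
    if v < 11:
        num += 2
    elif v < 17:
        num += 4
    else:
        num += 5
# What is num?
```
Trace:
  num=0
  num=5, v=26
  num=10, v=33
  num=14, v=14
  num=18, v=13
  num=23, v=35
  num=28, v=36
  num=33, v=28
  num=38, v=20

Final answer: 38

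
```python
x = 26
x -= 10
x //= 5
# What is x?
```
Trace:
  x=26
  x=16
  x=3

Final answer: 3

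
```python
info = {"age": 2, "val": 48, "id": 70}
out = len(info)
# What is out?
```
Trace:
  info={'age': 2, 'val': 48, 'id': 70}
  info={'age': 2, 'val': 48, 'id': 70}, out=3

Final answer: 3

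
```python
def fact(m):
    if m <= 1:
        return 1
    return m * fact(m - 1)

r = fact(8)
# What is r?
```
Call trace:
fact(m=8)
  fact(m=7)
    fact(m=6)
      fact(m=5)
        fact(m=4)
          fact(m=3)
            fact(m=2)
              fact(m=1)
              -> return 1
            -> return 2
          -> return 6
        -> return 24
      -> return 120
    -> return 720
  -> return 5040
-> return 40320

Final answer: 40320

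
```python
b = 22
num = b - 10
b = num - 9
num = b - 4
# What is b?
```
Trace:
  b=22
  b=22, num=12
  b=3, num=12
  b=3, num=-1

Final answer: 3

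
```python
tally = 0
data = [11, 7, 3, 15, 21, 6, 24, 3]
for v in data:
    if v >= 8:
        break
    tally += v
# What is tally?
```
Trace:
  tally=0
  tally=0, v=11

Final answer: 0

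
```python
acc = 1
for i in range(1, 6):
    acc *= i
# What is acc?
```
Trace:
  acc=1
  acc=1, i=1
  acc=2, i=2
  acc=6, i=3
  acc=24, i=4
  acc=120, i=5

Final answer: 120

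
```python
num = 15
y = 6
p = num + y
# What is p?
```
Trace:
  num=15
  num=15, y=6
  num=15, y=6, p=21

Final answer: 21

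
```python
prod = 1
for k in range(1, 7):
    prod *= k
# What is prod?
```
Trace:
  prod=1
  prod=1, k=1
  prod=2, k=2
  prod=6, k=3
  prod=24, k=4
  prod=120, k=5
  prod=720, k=6

Final answer: 720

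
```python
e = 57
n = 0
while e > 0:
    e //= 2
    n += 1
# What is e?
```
Trace:
  e=57
  e=57, n=0
  e=28, n=1
  e=14, n=2
  e=7, n=3
  e=3, n=4
  e=1, n=5
  e=0, n=6

Final answer: 0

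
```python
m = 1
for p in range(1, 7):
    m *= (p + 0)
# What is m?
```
Trace:
  m=1
  m=1, p=1
  m=2, p=2
  m=6, p=3
  m=24, p=4
  m=120, p=5
  m=720, p=6

Final answer: 720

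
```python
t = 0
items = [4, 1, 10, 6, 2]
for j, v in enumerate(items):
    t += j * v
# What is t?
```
Trace:
  t=0
  t=0, j=0, v=4
  t=1, j=1, v=1
  t=21, j=2, v=10
  t=39, j=3, v=6
  t=47, j=4, v=2

Final answer: 47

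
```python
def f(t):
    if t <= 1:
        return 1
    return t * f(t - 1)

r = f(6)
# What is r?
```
Call trace:
f(t=6)
  f(t=5)
    f(t=4)
      f(t=3)
        f(t=2)
          f(t=1)
          -> return 1
        -> return 2
      -> return 6
    -> return 24
  -> return 120
-> return 720

Final answer: 720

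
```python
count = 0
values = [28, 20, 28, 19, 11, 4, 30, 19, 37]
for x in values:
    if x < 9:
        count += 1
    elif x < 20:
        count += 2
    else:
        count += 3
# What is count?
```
Trace:
  count=0
  count=3, x=28
  count=6, x=20
  count=9, x=28
  count=11, x=19
  count=13, x=11
  count=14, x=4
  count=17, x=30
  count=19, x=19
  count=22, x=37

Final answer: 22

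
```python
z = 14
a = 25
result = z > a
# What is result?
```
Trace:
  z=14
  z=14, a=25
  z=14, a=25, result=False

Final answer: False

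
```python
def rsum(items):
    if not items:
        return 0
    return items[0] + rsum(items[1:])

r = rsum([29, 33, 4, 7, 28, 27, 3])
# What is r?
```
Call trace:
rsum(items=[29, 33, 4, 7, 28, 27, 3])
  rsum(items=[33, 4, 7, 28, 27, 3])
    rsum(items=[4, 7, 28, 27, 3])
      rsum(items=[7, 28, 27, 3])
        rsum(items=[28, 27, 3])
          rsum(items=[27, 3])
            rsum(items=[3])
              rsum(items=[])
              -> return 0
            -> return 3
          -> return 30
        -> return 58
      -> return 65
    -> return 69
  -> return 102
-> return 131

Final answer: 131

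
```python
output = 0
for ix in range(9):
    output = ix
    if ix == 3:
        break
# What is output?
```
Trace:
  output=0
  output=0, ix=0
  output=1, ix=1
  output=2, ix=2
  output=3, ix=3

Final answer: 3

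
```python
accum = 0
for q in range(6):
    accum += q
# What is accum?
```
Trace:
  accum=0
  accum=0, q=0
  accum=1, q=1
  accum=3, q=2
  accum=6, q=3
  accum=10, q=4
  accum=15, q=5

Final answer: 15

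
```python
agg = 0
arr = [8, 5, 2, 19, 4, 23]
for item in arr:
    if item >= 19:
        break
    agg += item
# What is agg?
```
Trace:
  agg=0
  agg=8, item=8
  agg=13, item=5
  agg=15, item=2
  agg=15, item=19

Final answer: 15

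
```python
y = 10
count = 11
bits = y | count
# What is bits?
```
Trace:
  y=10
  y=10, count=11
  y=10, count=11, bits=11

Final answer: 11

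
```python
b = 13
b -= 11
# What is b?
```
Trace:
  b=13
  b=2

Final answer: 2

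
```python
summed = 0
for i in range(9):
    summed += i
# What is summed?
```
Trace:
  summed=0
  summed=0, i=0
  summed=1, i=1
  summed=3, i=2
  summed=6, i=3
  summed=10, i=4
  summed=15, i=5
  summed=21, i=6
  summed=28, i=7
  summed=36, i=8

Final answer: 36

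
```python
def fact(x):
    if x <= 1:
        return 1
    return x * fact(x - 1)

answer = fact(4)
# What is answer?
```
Call trace:
fact(x=4)
  fact(x=3)
    fact(x=2)
      fact(x=1)
      -> return 1
    -> return 2
  -> return 6
-> return 24

Final answer: 24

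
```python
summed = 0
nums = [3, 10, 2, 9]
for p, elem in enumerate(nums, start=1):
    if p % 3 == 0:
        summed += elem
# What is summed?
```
Trace:
  summed=0
  summed=0, p=1, elem=3
  summed=0, p=2, elem=10
  summed=2, p=3, elem=2
  summed=2, p=4, elem=9

Final answer: 2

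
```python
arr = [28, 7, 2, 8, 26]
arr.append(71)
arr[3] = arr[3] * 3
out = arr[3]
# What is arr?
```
Trace:
  arr=[28, 7, 2, 8, 26]
  arr=[28, 7, 2, 8, 26, 71]
  arr=[28, 7, 2, 24, 26, 71]
  arr=[28, 7, 2, 24, 26, 71], out=24

Final answer: [28, 7, 2, 24, 26, 71]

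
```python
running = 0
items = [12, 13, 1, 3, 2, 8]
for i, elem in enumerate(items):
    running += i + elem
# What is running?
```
Trace:
  running=0
  running=12, i=0, elem=12
  running=26, i=1, elem=13
  running=29, i=2, elem=1
  running=35, i=3, elem=3
  running=41, i=4, elem=2
  running=54, i=5, elem=8

Final answer: 54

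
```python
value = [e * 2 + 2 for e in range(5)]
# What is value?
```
Trace:
  e=0
  e=1
  e=2
  e=3
  e=4
  value=[2, 4, 6, 8, 10]

Final answer: [2, 4, 6, 8, 10]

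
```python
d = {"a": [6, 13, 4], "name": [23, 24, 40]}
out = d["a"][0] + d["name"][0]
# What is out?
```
Trace:
  d={'a': [6, 13, 4], 'name': [23, 24, 40]}
  d={'a': [6, 13, 4], 'name': [23, 24, 40]}, out=29

Final answer: 29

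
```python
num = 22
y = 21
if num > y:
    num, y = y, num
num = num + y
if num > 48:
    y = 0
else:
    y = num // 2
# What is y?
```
Trace:
  num=22
  num=22, y=21
  num=21, y=22
  num=43, y=22
  num=43, y=21

Final answer: 21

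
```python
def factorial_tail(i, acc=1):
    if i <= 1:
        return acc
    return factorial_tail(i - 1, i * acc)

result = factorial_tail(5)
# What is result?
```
Call trace:
factorial_tail(i=5, acc=1)
  factorial_tail(i=4, acc=5)
    factorial_tail(i=3, acc=20)
      factorial_tail(i=2, acc=60)
        factorial_tail(i=1, acc=120)
        -> return 120
      -> return 120
    -> return 120
  -> return 120
-> return 120

Final answer: 120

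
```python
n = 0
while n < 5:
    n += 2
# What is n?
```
Trace:
  n=0
  n=2
  n=4
  n=6

Final answer: 6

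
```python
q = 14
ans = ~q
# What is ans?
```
Trace:
  q=14
  q=14, ans=-15

Final answer: -15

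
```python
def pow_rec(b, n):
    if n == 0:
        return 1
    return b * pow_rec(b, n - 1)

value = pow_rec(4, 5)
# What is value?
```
Call trace:
pow_rec(b=4, n=5)
  pow_rec(b=4, n=4)
    pow_rec(b=4, n=3)
      pow_rec(b=4, n=2)
        pow_rec(b=4, n=1)
          pow_rec(b=4, n=0)
          -> return 1
        -> return 4
      -> return 16
    -> return 64
  -> return 256
-> return 1024

Final answer: 1024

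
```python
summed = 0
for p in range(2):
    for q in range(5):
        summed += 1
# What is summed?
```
Trace:
  summed=0
  summed=1, p=0, q=0
  summed=2, p=0, q=1
  summed=3, p=0, q=2
  summed=4, p=0, q=3
  summed=5, p=0, q=4
  summed=6, p=1, q=0
  summed=7, p=1, q=1
  summed=8, p=1, q=2
  summed=9, p=1, q=3
  summed=10, p=1, q=4

Final answer: 10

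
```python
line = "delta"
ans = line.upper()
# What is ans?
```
Trace:
  line='delta'
  line='delta', ans='DELTA'

Final answer: 'DELTA'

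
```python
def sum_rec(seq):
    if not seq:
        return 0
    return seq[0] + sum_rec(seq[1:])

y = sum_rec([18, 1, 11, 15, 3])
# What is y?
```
Call trace:
sum_rec(seq=[18, 1, 11, 15, 3])
  sum_rec(seq=[1, 11, 15, 3])
    sum_rec(seq=[11, 15, 3])
      sum_rec(seq=[15, 3])
        sum_rec(seq=[3])
          sum_rec(seq=[])
          -> return 0
        -> return 3
      -> return 18
    -> return 29
  -> return 30
-> return 48

Final answer: 48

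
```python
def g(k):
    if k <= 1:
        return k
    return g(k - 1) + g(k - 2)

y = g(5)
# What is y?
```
Call trace (a repeated sub-call is expanded the first time; later identical calls just restate its return value):
g(k=5)
  g(k=4)
    g(k=3)
      g(k=2)
        g(k=1)
        -> return 1
        g(k=0)
        -> return 0
      -> return 1
      g(k=1)
      -> return 1
    -> return 2
    g(k=2) -> return 1  (same call as traced above)
  -> return 3
  g(k=3) -> return 2  (same call as traced above)
-> return 5

Final answer: 5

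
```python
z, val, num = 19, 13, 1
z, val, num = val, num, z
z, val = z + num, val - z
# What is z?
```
Trace:
  z=19, val=13, num=1
  z=13, val=1, num=19
  z=32, val=-12, num=19

Final answer: 32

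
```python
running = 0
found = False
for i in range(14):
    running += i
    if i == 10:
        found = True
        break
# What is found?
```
Trace:
  running=0
  running=0, found=False
  running=0, found=False, i=0
  running=1, found=False, i=1
  running=3, found=False, i=2
  running=6, found=False, i=3
  running=10, found=False, i=4
  running=15, found=False, i=5
  running=21, found=False, i=6
  running=28, found=False, i=7
  running=36, found=False, i=8
  running=45, found=False, i=9
  running=55, found=True, i=10

Final answer: True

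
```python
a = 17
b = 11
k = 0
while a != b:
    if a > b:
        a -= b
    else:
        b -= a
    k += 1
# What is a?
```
Trace:
  a=17
  a=17, b=11
  a=17, b=11, k=0
  a=6, b=11, k=1
  a=6, b=5, k=2
  a=1, b=5, k=3
  a=1, b=4, k=4
  a=1, b=3, k=5
  a=1, b=2, k=6
  a=1, b=1, k=7

Final answer: 1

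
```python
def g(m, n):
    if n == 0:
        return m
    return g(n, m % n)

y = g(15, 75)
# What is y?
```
Call trace:
g(m=15, n=75)
  g(m=75, n=15)
    g(m=15, n=0)
    -> return 15
  -> return 15
-> return 15

Final answer: 15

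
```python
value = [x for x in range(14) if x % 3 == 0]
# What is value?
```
Trace:
  x=0
  x=1
  x=2
  x=3
  x=4
  x=5
  x=6
  x=7
  x=8
  x=9
  x=10
  x=11
  x=12
  x=13
  value=[0, 3, 6, 9, 12]

Final answer: [0, 3, 6, 9, 12]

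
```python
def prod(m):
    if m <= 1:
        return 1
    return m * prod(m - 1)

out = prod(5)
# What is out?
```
Call trace:
prod(m=5)
  prod(m=4)
    prod(m=3)
      prod(m=2)
        prod(m=1)
        -> return 1
      -> return 2
    -> return 6
  -> return 24
-> return 120

Final answer: 120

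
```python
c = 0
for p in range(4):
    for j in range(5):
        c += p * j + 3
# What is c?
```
Trace:
  c=0
  c=3, p=0, j=0
  c=6, p=0, j=1
  c=9, p=0, j=2
  c=12, p=0, j=3
  c=15, p=0, j=4
  c=18, p=1, j=0
  c=22, p=1, j=1
  c=27, p=1, j=2
  c=33, p=1, j=3
  c=40, p=1, j=4
  c=43, p=2, j=0
  c=48, p=2, j=1
  c=55, p=2, j=2
  c=64, p=2, j=3
  c=75, p=2, j=4
  c=78, p=3, j=0
  c=84, p=3, j=1
  c=93, p=3, j=2
  c=105, p=3, j=3
  c=120, p=3, j=4

Final answer: 120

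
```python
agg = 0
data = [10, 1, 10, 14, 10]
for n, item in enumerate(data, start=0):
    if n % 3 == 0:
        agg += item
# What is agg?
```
Trace:
  agg=0
  agg=10, n=0, item=10
  agg=10, n=1, item=1
  agg=10, n=2, item=10
  agg=24, n=3, item=14
  agg=24, n=4, item=10

Final answer: 24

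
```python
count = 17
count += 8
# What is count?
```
Trace:
  count=17
  count=25

Final answer: 25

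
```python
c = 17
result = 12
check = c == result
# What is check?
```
Trace:
  c=17
  c=17, result=12
  c=17, result=12, check=False

Final answer: False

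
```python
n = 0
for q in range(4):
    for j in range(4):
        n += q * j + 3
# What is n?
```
Trace:
  n=0
  n=3, q=0, j=0
  n=6, q=0, j=1
  n=9, q=0, j=2
  n=12, q=0, j=3
  n=15, q=1, j=0
  n=19, q=1, j=1
  n=24, q=1, j=2
  n=30, q=1, j=3
  n=33, q=2, j=0
  n=38, q=2, j=1
  n=45, q=2, j=2
  n=54, q=2, j=3
  n=57, q=3, j=0
  n=63, q=3, j=1
  n=72, q=3, j=2
  n=84, q=3, j=3

Final answer: 84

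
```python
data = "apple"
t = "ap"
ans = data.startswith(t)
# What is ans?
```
Trace:
  data='apple'
  data='apple', t='ap'
  data='apple', t='ap', ans=True

Final answer: True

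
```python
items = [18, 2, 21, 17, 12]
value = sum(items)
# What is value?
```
Trace:
  items=[18, 2, 21, 17, 12]
  items=[18, 2, 21, 17, 12], value=70

Final answer: 70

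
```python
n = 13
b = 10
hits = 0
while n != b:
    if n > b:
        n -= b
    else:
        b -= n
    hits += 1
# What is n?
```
Trace:
  n=13
  n=13, b=10
  n=13, b=10, hits=0
  n=3, b=10, hits=1
  n=3, b=7, hits=2
  n=3, b=4, hits=3
  n=3, b=1, hits=4
  n=2, b=1, hits=5
  n=1, b=1, hits=6

Final answer: 1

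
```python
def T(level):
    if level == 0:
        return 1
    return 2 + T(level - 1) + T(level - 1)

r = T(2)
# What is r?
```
Call trace (a repeated sub-call is expanded the first time; later identical calls just restate its return value):
T(level=2)
  T(level=1)
    T(level=0)
    -> return 1
    T(level=0)
    -> return 1
  -> return 4
  T(level=1) -> return 4  (same call as traced above)
-> return 10

Final answer: 10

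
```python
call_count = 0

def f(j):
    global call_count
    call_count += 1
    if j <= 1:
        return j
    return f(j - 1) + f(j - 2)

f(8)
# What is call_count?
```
Call trace (a repeated sub-call is expanded the first time; later identical calls just restate its return value):
f(j=8)
  f(j=7)
    f(j=6)
      f(j=5)
        f(j=4)
          f(j=3)
            f(j=2)
              f(j=1)
              -> return 1
              f(j=0)
              -> return 0
            -> return 1
            f(j=1)
            -> return 1
          -> return 2
          f(j=2) -> return 1  (same call as traced above)
        -> return 3
        f(j=3) -> return 2  (same call as traced above)
      -> return 5
      f(j=4) -> return 3  (same call as traced above)
    -> return 8
    f(j=5) -> return 5  (same call as traced above)
  -> return 13
  f(j=6) -> return 8  (same call as traced above)
-> return 21

call_count is incremented once per call, so count the calls in each subtree. Let C(j) = number of calls made by f(j).
C(0) = C(1) = 1 (base case, no recursion); C(j) = 1 + C(j - 1) + C(j - 2) otherwise.
C(2) = 1 + C(1) + C(0) = 1 + 1 + 1 = 3
C(3) = 1 + C(2) + C(1) = 1 + 3 + 1 = 5
C(4) = 1 + C(3) + C(2) = 1 + 5 + 3 = 9
C(5) = 1 + C(4) + C(3) = 1 + 9 + 5 = 15
C(6) = 1 + C(5) + C(4) = 1 + 15 + 9 = 25
C(7) = 1 + C(6) + C(5) = 1 + 25 + 15 = 41
C(8) = 1 + C(7) + C(6) = 1 + 41 + 25 = 67
call_count = C(8) = 67

Final answer: 67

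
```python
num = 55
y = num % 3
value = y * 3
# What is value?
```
Trace:
  num=55
  num=55, y=1
  num=55, y=1, value=3

Final answer: 3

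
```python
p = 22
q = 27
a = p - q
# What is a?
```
Trace:
  p=22
  p=22, q=27
  p=22, q=27, a=-5

Final answer: -5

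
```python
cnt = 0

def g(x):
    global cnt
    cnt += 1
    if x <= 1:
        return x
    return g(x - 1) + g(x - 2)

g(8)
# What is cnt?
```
Call trace (a repeated sub-call is expanded the first time; later identical calls just restate its return value):
g(x=8)
  g(x=7)
    g(x=6)
      g(x=5)
        g(x=4)
          g(x=3)
            g(x=2)
              g(x=1)
              -> return 1
              g(x=0)
              -> return 0
            -> return 1
            g(x=1)
            -> return 1
          -> return 2
          g(x=2) -> return 1  (same call as traced above)
        -> return 3
        g(x=3) -> return 2  (same call as traced above)
      -> return 5
      g(x=4) -> return 3  (same call as traced above)
    -> return 8
    g(x=5) -> return 5  (same call as traced above)
  -> return 13
  g(x=6) -> return 8  (same call as traced above)
-> return 21

cnt is incremented once per call, so count the calls in each subtree. Let C(x) = number of calls made by g(x).
C(0) = C(1) = 1 (base case, no recursion); C(x) = 1 + C(x - 1) + C(x - 2) otherwise.
C(2) = 1 + C(1) + C(0) = 1 + 1 + 1 = 3
C(3) = 1 + C(2) + C(1) = 1 + 3 + 1 = 5
C(4) = 1 + C(3) + C(2) = 1 + 5 + 3 = 9
C(5) = 1 + C(4) + C(3) = 1 + 9 + 5 = 15
C(6) = 1 + C(5) + C(4) = 1 + 15 + 9 = 25
C(7) = 1 + C(6) + C(5) = 1 + 25 + 15 = 41
C(8) = 1 + C(7) + C(6) = 1 + 41 + 25 = 67
cnt = C(8) = 67

Final answer: 67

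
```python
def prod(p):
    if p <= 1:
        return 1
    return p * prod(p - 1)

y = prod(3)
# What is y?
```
Call trace:
prod(p=3)
  prod(p=2)
    prod(p=1)
    -> return 1
  -> return 2
-> return 6

Final answer: 6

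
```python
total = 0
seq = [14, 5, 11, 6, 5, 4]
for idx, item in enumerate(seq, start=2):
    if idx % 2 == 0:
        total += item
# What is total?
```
Trace:
  total=0
  total=14, idx=2, item=14
  total=14, idx=3, item=5
  total=25, idx=4, item=11
  total=25, idx=5, item=6
  total=30, idx=6, item=5
  total=30, idx=7, item=4

Final answer: 30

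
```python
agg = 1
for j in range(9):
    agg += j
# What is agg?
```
Trace:
  agg=1
  agg=1, j=0
  agg=2, j=1
  agg=4, j=2
  agg=7, j=3
  agg=11, j=4
  agg=16, j=5
  agg=22, j=6
  agg=29, j=7
  agg=37, j=8

Final answer: 37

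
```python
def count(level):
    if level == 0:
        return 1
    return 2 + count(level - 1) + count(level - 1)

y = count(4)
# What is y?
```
Call trace (a repeated sub-call is expanded the first time; later identical calls just restate its return value):
count(level=4)
  count(level=3)
    count(level=2)
      count(level=1)
        count(level=0)
        -> return 1
        count(level=0)
        -> return 1
      -> return 4
      count(level=1) -> return 4  (same call as traced above)
    -> return 10
    count(level=2) -> return 10  (same call as traced above)
  -> return 22
  count(level=3) -> return 22  (same call as traced above)
-> return 46

Final answer: 46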